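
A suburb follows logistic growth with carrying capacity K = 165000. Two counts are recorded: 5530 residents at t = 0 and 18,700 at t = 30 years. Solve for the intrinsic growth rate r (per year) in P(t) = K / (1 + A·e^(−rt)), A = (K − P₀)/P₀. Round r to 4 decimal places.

r ≈ 0.0435 per year

A = (165000 − 5530)/5530 = 28.83725
18700 = 165000/(1 + 28.83725·e^(−r·30)) → e^(−30r) = (8.82353 − 1)/28.83725 = 0.271299
r = −ln(0.271299)/30 = 1.30453/30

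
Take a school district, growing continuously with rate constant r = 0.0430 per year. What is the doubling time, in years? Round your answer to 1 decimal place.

doubling time = ln(2) / |r| = 0.69315 / 0.043

doubling time ≈ 16.1 years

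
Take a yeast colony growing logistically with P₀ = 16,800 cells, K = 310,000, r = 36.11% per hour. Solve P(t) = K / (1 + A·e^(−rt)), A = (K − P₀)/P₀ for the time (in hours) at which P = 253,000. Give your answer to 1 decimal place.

t ≈ 12.0 hours

A = (310000 − 16800)/16800 = 17.45238
253000 = 310000/(1 + 17.45238·e^(−0.3611t)) → 1 + 17.45238·e^(−0.3611t) = 1.2253
e^(−0.3611t) = 0.012909 → t = ln(77.46408)/0.3611 = 4.34981/0.3611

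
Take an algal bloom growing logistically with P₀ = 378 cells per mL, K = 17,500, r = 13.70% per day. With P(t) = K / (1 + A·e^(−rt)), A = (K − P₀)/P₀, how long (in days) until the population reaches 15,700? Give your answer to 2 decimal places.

A = (17500 − 378)/378 = 45.2963
15700 = 17500/(1 + 45.2963·e^(−0.137t)) → 1 + 45.2963·e^(−0.137t) = 1.11465
e^(−0.137t) = 0.002531 → t = ln(395.08436)/0.137 = 5.9791/0.137

t ≈ 43.64 days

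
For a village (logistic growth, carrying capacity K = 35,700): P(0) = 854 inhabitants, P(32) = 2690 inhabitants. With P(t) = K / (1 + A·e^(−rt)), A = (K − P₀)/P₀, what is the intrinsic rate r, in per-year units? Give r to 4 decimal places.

A = (35700 − 854)/854 = 40.80328
2690 = 35700/(1 + 40.80328·e^(−r·32)) → e^(−32r) = (13.27138 − 1)/40.80328 = 0.300745
r = −ln(0.300745)/32 = 1.20149/32

r ≈ 0.0375 per year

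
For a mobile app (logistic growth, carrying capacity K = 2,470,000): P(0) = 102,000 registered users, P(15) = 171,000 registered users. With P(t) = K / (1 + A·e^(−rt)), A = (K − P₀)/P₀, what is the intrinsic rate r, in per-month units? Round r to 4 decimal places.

r ≈ 0.0364 per month

A = (2470000 − 102000)/102000 = 23.21569
171000 = 2470000/(1 + 23.21569·e^(−r·15)) → e^(−15r) = (14.44444 − 1)/23.21569 = 0.57911
r = −ln(0.57911)/15 = 0.54626/15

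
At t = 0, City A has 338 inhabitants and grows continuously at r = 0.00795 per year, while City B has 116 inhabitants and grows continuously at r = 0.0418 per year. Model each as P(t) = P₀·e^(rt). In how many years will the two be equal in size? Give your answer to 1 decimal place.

338·e^(0.00795t) = 116·e^(0.0418t)
338/116 = e^((0.0418 − 0.00795)t) → ln(2.91379) = 0.03385·t
t = 1.06946 / 0.03385

t ≈ 31.6 years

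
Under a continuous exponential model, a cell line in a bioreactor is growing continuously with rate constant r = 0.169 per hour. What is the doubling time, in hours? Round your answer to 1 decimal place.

doubling time = ln(2) / |r| = 0.69315 / 0.169

doubling time ≈ 4.1 hours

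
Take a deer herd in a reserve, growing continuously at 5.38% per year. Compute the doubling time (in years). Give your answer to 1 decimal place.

doubling time = ln(2) / |r| = 0.69315 / 0.0538

doubling time ≈ 12.9 years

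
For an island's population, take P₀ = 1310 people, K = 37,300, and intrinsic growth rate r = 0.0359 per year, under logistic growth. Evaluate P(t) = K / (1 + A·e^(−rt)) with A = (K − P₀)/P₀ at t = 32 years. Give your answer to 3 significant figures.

A = (37300 − 1310)/1310 = 27.47328
P(32) = 37300 / (1 + 27.47328·e^(−0.0359·32)) = 37300 / (1 + 27.47328·0.317017)
= 37300 / 9.7095 ≈ 3841.6

≈ 3,840 people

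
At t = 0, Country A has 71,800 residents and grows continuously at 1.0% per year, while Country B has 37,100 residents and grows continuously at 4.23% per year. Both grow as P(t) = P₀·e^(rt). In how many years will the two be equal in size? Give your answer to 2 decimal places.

t ≈ 20.44 years

71800·e^(0.01t) = 37100·e^(0.0423t)
71800/37100 = e^((0.0423 − 0.01)t) → ln(1.93531) = 0.0323·t
t = 0.66027 / 0.0323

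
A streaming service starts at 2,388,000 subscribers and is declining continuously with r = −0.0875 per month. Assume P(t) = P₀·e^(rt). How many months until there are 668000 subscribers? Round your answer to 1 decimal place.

t ≈ 14.6 months

668000 = 2388000 · e^(-0.0875·t)
t = ln(668000/2388000) / -0.0875 = ln(0.27973) / -0.0875 = -1.27392 / -0.0875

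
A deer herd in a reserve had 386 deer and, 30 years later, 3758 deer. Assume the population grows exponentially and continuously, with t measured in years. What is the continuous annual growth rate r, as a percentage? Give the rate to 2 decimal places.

3758 = 386 · e^(r·30)
e^(30r) = 3758/386 = 9.73575
r = ln(9.73575) / 30 = 2.2758 / 30

r ≈ 7.59% per year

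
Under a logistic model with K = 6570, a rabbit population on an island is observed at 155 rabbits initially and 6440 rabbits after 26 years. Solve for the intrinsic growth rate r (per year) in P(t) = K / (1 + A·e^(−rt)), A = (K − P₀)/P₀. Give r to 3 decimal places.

A = (6570 − 155)/155 = 41.3871
6440 = 6570/(1 + 41.3871·e^(−r·26)) → e^(−26r) = (1.02019 − 1)/41.3871 = 0.000488
r = −ln(0.000488)/26 = 7.62572/26

r ≈ 0.293 per year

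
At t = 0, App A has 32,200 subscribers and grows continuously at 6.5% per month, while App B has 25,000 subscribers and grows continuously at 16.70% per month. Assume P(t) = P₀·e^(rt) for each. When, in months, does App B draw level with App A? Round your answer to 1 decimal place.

t ≈ 2.5 months

32200·e^(0.065t) = 25000·e^(0.167t)
32200/25000 = e^((0.167 − 0.065)t) → ln(1.288) = 0.102·t
t = 0.25309 / 0.102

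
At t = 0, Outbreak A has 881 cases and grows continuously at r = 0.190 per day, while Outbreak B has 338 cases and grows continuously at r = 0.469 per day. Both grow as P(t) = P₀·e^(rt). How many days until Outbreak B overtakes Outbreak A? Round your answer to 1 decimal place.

t ≈ 3.4 days

881·e^(0.19t) = 338·e^(0.469t)
881/338 = e^((0.469 − 0.19)t) → ln(2.60651) = 0.279·t
t = 0.95801 / 0.279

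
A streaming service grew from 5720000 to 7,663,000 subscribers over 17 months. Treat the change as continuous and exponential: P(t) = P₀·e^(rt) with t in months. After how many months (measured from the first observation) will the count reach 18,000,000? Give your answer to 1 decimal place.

r = ln(7663000/5720000) / 17 ≈ 0.017202 per month
t = ln(18000000/5720000) / r = 1.1464 / 0.017202 ≈ 66.643

t ≈ 66.6 months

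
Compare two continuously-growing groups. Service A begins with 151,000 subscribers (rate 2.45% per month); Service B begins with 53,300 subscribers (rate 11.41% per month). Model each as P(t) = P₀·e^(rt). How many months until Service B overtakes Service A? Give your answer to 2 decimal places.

151000·e^(0.0245t) = 53300·e^(0.1141t)
151000/53300 = e^((0.1141 − 0.0245)t) → ln(2.83302) = 0.0896·t
t = 1.04134 / 0.0896

t ≈ 11.62 months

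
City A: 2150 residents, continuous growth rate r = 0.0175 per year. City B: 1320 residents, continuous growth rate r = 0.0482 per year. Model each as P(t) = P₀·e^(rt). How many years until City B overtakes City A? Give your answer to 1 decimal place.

2150·e^(0.0175t) = 1320·e^(0.0482t)
2150/1320 = e^((0.0482 − 0.0175)t) → ln(1.62879) = 0.0307·t
t = 0.48784 / 0.0307

t ≈ 15.9 years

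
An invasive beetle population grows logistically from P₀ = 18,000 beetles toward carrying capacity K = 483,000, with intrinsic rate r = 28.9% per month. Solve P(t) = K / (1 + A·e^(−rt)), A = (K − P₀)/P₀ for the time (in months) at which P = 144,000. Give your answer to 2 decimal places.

t ≈ 8.29 months

A = (483000 − 18000)/18000 = 25.83333
144000 = 483000/(1 + 25.83333·e^(−0.289t)) → 1 + 25.83333·e^(−0.289t) = 3.35417
e^(−0.289t) = 0.091129 → t = ln(10.97345)/0.289 = 2.39548/0.289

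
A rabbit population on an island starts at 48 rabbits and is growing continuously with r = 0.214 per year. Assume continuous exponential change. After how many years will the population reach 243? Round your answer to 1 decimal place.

243 = 48 · e^(0.214·t)
t = ln(243/48) / 0.214 = ln(5.0625) / 0.214 = 1.62186 / 0.214

t ≈ 7.6 years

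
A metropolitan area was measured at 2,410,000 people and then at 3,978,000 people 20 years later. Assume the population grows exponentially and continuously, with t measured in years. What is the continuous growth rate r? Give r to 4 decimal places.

3978000 = 2410000 · e^(r·20)
e^(20r) = 3978000/2410000 = 1.65062
r = ln(1.65062) / 20 = 0.50115 / 20

r ≈ 0.0251 per year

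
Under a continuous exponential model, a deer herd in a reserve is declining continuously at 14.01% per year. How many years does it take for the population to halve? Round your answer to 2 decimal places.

half-life ≈ 4.95 years

half-life = ln(2) / |r| = 0.69315 / 0.1401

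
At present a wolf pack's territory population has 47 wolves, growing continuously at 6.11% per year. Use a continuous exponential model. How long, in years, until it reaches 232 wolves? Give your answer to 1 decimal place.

t ≈ 26.1 years

232 = 47 · e^(0.0611·t)
t = ln(232/47) / 0.0611 = ln(4.93617) / 0.0611 = 1.59659 / 0.0611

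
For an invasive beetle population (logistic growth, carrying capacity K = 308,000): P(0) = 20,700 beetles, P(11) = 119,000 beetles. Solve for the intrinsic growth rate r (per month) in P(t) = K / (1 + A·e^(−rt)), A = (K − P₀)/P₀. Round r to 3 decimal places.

r ≈ 0.197 per month

A = (308000 − 20700)/20700 = 13.87923
119000 = 308000/(1 + 13.87923·e^(−r·11)) → e^(−11r) = (2.58824 − 1)/13.87923 = 0.114433
r = −ln(0.114433)/11 = 2.16777/11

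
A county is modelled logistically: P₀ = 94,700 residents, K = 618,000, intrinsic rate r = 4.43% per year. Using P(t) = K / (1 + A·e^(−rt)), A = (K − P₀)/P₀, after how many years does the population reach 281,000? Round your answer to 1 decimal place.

A = (618000 − 94700)/94700 = 5.52587
281000 = 618000/(1 + 5.52587·e^(−0.0443t)) → 1 + 5.52587·e^(−0.0443t) = 2.19929
e^(−0.0443t) = 0.217032 → t = ln(4.60763)/0.0443 = 1.52771/0.0443

t ≈ 34.5 years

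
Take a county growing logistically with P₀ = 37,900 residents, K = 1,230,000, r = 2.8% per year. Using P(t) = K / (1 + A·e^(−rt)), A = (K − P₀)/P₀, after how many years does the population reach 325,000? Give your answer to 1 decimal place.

A = (1230000 − 37900)/37900 = 31.45383
325000 = 1230000/(1 + 31.45383·e^(−0.028t)) → 1 + 31.45383·e^(−0.028t) = 3.78462
e^(−0.028t) = 0.08853 → t = ln(11.29557)/0.028 = 2.42441/0.028

t ≈ 86.6 years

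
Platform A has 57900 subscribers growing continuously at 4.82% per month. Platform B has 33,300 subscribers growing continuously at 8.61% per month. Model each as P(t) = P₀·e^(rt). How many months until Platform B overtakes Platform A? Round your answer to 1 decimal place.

t ≈ 14.6 months

57900·e^(0.0482t) = 33300·e^(0.0861t)
57900/33300 = e^((0.0861 − 0.0482)t) → ln(1.73874) = 0.0379·t
t = 0.55316 / 0.0379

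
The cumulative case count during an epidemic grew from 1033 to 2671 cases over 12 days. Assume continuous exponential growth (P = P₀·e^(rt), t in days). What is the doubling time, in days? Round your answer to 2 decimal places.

r = ln(2671/1033) / 12 = ln(2.58567) / 12 ≈ 0.079165 per day
doubling time = ln 2 / |r| = 0.69315 / 0.079165

doubling time ≈ 8.76 days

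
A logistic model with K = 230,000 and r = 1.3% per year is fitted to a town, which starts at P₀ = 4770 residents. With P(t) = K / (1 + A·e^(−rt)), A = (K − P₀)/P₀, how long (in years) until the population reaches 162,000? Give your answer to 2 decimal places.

A = (230000 − 4770)/4770 = 47.21803
162000 = 230000/(1 + 47.21803·e^(−0.013t)) → 1 + 47.21803·e^(−0.013t) = 1.41975
e^(−0.013t) = 0.00889 → t = ln(112.49001)/0.013 = 4.72286/0.013

t ≈ 363.30 years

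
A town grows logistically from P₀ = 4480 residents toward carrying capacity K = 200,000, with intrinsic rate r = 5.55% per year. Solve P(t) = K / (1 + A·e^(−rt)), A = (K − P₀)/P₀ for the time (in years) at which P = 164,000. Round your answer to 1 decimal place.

t ≈ 95.4 years

A = (200000 − 4480)/4480 = 43.64286
164000 = 200000/(1 + 43.64286·e^(−0.0555t)) → 1 + 43.64286·e^(−0.0555t) = 1.21951
e^(−0.0555t) = 0.00503 → t = ln(198.81746)/0.0555 = 5.29239/0.0555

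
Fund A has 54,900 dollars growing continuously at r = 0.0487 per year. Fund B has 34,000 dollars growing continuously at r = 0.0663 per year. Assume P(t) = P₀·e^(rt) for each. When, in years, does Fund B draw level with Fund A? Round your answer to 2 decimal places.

t ≈ 27.22 years

54900·e^(0.0487t) = 34000·e^(0.0663t)
54900/34000 = e^((0.0663 − 0.0487)t) → ln(1.61471) = 0.0176·t
t = 0.47915 / 0.0176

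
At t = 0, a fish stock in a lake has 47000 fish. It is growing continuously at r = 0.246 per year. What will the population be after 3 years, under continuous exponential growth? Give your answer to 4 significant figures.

≈ 98,310 fish

P(3) = 47000 · e^(0.246·3) = 47000 · e^(0.738)
= 47000 · 2.09175 ≈ 98312.15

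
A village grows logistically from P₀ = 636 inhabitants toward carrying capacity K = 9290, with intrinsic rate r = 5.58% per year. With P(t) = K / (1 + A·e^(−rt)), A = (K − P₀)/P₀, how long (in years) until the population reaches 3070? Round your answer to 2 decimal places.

A = (9290 − 636)/636 = 13.60692
3070 = 9290/(1 + 13.60692·e^(−0.0558t)) → 1 + 13.60692·e^(−0.0558t) = 3.02606
e^(−0.0558t) = 0.148899 → t = ln(6.71595)/0.0558 = 1.90449/0.0558

t ≈ 34.13 years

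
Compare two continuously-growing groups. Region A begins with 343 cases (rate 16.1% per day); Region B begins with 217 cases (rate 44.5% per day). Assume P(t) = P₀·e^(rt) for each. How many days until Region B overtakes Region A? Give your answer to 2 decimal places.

343·e^(0.161t) = 217·e^(0.445t)
343/217 = e^((0.445 − 0.161)t) → ln(1.58065) = 0.284·t
t = 0.45783 / 0.284

t ≈ 1.61 days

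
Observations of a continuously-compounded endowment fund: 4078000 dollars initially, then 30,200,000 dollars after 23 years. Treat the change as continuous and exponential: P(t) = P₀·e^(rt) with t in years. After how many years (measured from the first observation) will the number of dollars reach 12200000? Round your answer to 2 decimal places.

r = ln(30200000/4078000) / 23 ≈ 0.087054 per year
t = ln(12200000/4078000) / r = 1.09583 / 0.087054 ≈ 12.588

t ≈ 12.59 years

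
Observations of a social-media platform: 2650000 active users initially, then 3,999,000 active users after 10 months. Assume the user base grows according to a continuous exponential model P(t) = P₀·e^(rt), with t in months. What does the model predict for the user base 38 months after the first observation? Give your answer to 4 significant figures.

r = ln(3999000/2650000) / 10 ≈ 0.041148 per month
P(38) = 2650000 · e^(0.041148·38) = 2650000 · 4.77618 ≈ 12656886.59

≈ 12,660,000 active users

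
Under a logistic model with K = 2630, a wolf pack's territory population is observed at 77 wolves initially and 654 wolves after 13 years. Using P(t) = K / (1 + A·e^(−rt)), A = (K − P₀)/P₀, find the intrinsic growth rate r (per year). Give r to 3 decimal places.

A = (2630 − 77)/77 = 33.15584
654 = 2630/(1 + 33.15584·e^(−r·13)) → e^(−13r) = (4.02141 − 1)/33.15584 = 0.091127
r = −ln(0.091127)/13 = 2.3955/13

r ≈ 0.184 per year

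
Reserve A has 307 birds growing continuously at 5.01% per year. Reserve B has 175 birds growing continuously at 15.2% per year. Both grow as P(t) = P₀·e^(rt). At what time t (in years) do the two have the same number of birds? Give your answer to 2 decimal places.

307·e^(0.0501t) = 175·e^(0.152t)
307/175 = e^((0.152 − 0.0501)t) → ln(1.75429) = 0.1019·t
t = 0.56206 / 0.1019

t ≈ 5.52 years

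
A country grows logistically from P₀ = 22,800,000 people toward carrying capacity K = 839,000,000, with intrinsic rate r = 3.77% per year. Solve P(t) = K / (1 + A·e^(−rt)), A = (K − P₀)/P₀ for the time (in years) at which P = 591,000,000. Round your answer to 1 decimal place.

t ≈ 117.9 years

A = (839000000 − 22800000)/22800000 = 35.79825
591000000 = 839000000/(1 + 35.79825·e^(−0.0377t)) → 1 + 35.79825·e^(−0.0377t) = 1.41963
e^(−0.0377t) = 0.011722 → t = ln(85.30953)/0.0377 = 4.44629/0.0377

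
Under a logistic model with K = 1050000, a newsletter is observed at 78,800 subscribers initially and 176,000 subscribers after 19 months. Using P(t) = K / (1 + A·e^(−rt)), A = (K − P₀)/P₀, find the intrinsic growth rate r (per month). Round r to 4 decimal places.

A = (1050000 − 78800)/78800 = 12.32487
176000 = 1050000/(1 + 12.32487·e^(−r·19)) → e^(−19r) = (5.96591 − 1)/12.32487 = 0.402918
r = −ln(0.402918)/19 = 0.90902/19

r ≈ 0.0478 per month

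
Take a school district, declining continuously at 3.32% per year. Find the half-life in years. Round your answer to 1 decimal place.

half-life ≈ 20.9 years

half-life = ln(2) / |r| = 0.69315 / 0.0332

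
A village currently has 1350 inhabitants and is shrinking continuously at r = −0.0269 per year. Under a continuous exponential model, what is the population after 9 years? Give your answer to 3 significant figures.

P(9) = 1350 · e^(-0.0269·9) = 1350 · e^(-0.2421)
= 1350 · 0.78498 ≈ 1059.72

≈ 1,060 inhabitants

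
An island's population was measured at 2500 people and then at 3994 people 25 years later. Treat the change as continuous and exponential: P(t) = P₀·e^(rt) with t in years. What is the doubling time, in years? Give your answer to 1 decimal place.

doubling time ≈ 37.0 years

r = ln(3994/2500) / 25 = ln(1.5976) / 25 ≈ 0.01874 per year
doubling time = ln 2 / |r| = 0.69315 / 0.01874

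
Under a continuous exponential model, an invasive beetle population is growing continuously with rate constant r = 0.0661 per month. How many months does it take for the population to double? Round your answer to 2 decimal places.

doubling time ≈ 10.49 months

doubling time = ln(2) / |r| = 0.69315 / 0.0661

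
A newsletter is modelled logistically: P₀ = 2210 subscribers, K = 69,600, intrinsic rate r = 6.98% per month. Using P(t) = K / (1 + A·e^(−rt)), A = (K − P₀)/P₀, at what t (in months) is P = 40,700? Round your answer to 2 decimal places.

A = (69600 − 2210)/2210 = 30.49321
40700 = 69600/(1 + 30.49321·e^(−0.0698t)) → 1 + 30.49321·e^(−0.0698t) = 1.71007
e^(−0.0698t) = 0.023286 → t = ln(42.94373)/0.0698 = 3.75989/0.0698

t ≈ 53.87 months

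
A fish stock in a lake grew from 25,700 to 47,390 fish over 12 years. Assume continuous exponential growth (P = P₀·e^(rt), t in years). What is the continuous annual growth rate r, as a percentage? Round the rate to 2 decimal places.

r ≈ 5.10% per year

47390 = 25700 · e^(r·12)
e^(12r) = 47390/25700 = 1.84397
r = ln(1.84397) / 12 = 0.61192 / 12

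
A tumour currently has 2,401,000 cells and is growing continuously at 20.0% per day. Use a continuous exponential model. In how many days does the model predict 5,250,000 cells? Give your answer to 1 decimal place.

5250000 = 2401000 · e^(0.2·t)
t = ln(5250000/2401000) / 0.2 = ln(2.18659) / 0.2 = 0.78234 / 0.2

t ≈ 3.9 days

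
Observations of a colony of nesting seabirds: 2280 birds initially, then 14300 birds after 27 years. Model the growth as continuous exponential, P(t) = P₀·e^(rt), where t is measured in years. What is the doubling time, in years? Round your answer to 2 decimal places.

doubling time ≈ 10.19 years

r = ln(14300/2280) / 27 = ln(6.27193) / 27 ≈ 0.068003 per year
doubling time = ln 2 / |r| = 0.69315 / 0.068003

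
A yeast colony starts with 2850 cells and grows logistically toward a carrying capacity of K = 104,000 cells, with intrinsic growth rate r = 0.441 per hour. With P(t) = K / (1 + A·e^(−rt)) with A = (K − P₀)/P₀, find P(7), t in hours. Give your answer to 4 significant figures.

≈ 39,700 cells

A = (104000 − 2850)/2850 = 35.49123
P(7) = 104000 / (1 + 35.49123·e^(−0.441·7)) = 104000 / (1 + 35.49123·0.045639)
= 104000 / 2.61977 ≈ 39698.11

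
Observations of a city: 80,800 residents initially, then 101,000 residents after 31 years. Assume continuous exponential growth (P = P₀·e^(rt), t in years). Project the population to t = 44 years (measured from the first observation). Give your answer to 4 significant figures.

≈ 110,900 residents

r = ln(101000/80800) / 31 ≈ 0.007198 per year
P(44) = 80800 · e^(0.007198·44) = 80800 · 1.37262 ≈ 110907.54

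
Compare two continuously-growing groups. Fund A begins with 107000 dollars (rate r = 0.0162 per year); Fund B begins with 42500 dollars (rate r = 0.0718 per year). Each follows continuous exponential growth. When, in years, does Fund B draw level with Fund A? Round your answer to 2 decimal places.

t ≈ 16.61 years

107000·e^(0.0162t) = 42500·e^(0.0718t)
107000/42500 = e^((0.0718 − 0.0162)t) → ln(2.51765) = 0.0556·t
t = 0.92332 / 0.0556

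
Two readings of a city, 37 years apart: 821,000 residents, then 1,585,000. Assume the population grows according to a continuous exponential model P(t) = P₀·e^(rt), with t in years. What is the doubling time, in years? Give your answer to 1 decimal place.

doubling time ≈ 39.0 years

r = ln(1585000/821000) / 37 = ln(1.93057) / 37 ≈ 0.017779 per year
doubling time = ln 2 / |r| = 0.69315 / 0.017779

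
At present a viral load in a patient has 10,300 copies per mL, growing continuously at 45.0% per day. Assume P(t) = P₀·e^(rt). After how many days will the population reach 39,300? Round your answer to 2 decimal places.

39300 = 10300 · e^(0.45·t)
t = ln(39300/10300) / 0.45 = ln(3.81553) / 0.45 = 1.33908 / 0.45

t ≈ 2.98 days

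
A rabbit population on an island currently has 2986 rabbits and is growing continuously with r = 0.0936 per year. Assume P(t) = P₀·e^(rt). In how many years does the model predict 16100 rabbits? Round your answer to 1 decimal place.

16100 = 2986 · e^(0.0936·t)
t = ln(16100/2986) / 0.0936 = ln(5.39183) / 0.0936 = 1.68488 / 0.0936

t ≈ 18.0 years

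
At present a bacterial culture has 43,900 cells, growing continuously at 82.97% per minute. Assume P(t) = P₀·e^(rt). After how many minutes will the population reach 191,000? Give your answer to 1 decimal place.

191000 = 43900 · e^(0.8297·t)
t = ln(191000/43900) / 0.8297 = ln(4.3508) / 0.8297 = 1.47036 / 0.8297

t ≈ 1.8 minutes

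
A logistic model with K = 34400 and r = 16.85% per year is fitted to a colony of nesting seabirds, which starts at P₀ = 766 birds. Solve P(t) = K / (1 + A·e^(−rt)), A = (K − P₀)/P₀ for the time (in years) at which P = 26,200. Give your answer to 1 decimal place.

A = (34400 − 766)/766 = 43.90862
26200 = 34400/(1 + 43.90862·e^(−0.1685t)) → 1 + 43.90862·e^(−0.1685t) = 1.31298
e^(−0.1685t) = 0.007128 → t = ln(140.29338)/0.1685 = 4.94374/0.1685

t ≈ 29.3 years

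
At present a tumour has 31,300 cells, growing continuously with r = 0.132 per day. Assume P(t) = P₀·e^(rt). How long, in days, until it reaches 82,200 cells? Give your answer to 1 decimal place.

82200 = 31300 · e^(0.132·t)
t = ln(82200/31300) / 0.132 = ln(2.6262) / 0.132 = 0.96554 / 0.132

t ≈ 7.3 days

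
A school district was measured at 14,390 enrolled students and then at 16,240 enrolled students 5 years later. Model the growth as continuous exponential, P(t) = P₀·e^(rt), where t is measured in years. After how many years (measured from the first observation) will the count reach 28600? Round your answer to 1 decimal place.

r = ln(16240/14390) / 5 ≈ 0.024189 per year
t = ln(28600/14390) / r = 0.68687 / 0.024189 ≈ 28.396

t ≈ 28.4 years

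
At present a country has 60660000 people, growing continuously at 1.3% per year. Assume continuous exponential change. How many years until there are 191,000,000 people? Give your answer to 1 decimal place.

191000000 = 60660000 · e^(0.013·t)
t = ln(191000000/60660000) / 0.013 = ln(3.1487) / 0.013 = 1.14699 / 0.013

t ≈ 88.2 years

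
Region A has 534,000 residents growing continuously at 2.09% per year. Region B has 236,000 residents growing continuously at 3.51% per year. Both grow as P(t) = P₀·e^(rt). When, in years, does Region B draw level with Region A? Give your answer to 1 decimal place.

t ≈ 57.5 years

534000·e^(0.0209t) = 236000·e^(0.0351t)
534000/236000 = e^((0.0351 − 0.0209)t) → ln(2.26271) = 0.0142·t
t = 0.81656 / 0.0142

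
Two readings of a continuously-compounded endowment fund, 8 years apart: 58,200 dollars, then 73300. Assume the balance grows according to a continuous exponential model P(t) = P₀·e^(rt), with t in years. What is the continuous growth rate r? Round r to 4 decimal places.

r ≈ 0.0288 per year

73300 = 58200 · e^(r·8)
e^(8r) = 73300/58200 = 1.25945
r = ln(1.25945) / 8 = 0.23068 / 8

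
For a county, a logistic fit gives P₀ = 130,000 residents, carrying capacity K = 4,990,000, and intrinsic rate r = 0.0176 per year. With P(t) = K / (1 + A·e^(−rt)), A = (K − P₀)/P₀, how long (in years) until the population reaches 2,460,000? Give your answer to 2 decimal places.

A = (4990000 − 130000)/130000 = 37.38462
2460000 = 4990000/(1 + 37.38462·e^(−0.0176t)) → 1 + 37.38462·e^(−0.0176t) = 2.02846
e^(−0.0176t) = 0.02751 → t = ln(36.35026)/0.0176 = 3.5932/0.0176

t ≈ 204.16 years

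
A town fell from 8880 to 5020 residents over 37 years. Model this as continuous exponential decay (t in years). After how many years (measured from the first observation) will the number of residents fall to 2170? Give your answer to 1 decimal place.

r = ln(5020/8880) / 37 ≈ -0.015415 per year
t = ln(2170/8880) / r = -1.40907 / -0.015415 ≈ 91.407

t ≈ 91.4 years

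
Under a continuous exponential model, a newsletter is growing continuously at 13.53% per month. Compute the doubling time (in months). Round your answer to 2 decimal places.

doubling time = ln(2) / |r| = 0.69315 / 0.1353

doubling time ≈ 5.12 months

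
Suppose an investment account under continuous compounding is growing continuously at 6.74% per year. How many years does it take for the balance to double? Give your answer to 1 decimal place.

doubling time = ln(2) / |r| = 0.69315 / 0.0674

doubling time ≈ 10.3 years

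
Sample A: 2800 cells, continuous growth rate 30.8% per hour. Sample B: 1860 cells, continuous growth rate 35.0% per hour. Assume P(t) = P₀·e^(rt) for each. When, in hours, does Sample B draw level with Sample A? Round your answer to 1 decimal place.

2800·e^(0.308t) = 1860·e^(0.35t)
2800/1860 = e^((0.35 − 0.308)t) → ln(1.50538) = 0.042·t
t = 0.40904 / 0.042

t ≈ 9.7 hours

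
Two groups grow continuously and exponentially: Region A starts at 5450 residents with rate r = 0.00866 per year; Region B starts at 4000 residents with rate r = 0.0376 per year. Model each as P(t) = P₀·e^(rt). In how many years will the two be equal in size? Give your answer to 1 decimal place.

5450·e^(0.00866t) = 4000·e^(0.0376t)
5450/4000 = e^((0.0376 − 0.00866)t) → ln(1.3625) = 0.02894·t
t = 0.30932 / 0.02894

t ≈ 10.7 years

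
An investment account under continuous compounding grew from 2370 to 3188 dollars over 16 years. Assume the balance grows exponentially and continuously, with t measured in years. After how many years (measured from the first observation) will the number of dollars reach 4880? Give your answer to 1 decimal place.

r = ln(3188/2370) / 16 ≈ 0.018531 per year
t = ln(4880/2370) / r = 0.72226 / 0.018531 ≈ 38.974

t ≈ 39.0 years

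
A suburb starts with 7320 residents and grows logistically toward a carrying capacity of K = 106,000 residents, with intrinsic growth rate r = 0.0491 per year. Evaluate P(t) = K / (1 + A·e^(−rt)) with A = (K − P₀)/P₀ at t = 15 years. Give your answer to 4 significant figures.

≈ 14,220 residents

A = (106000 − 7320)/7320 = 13.48087
P(15) = 106000 / (1 + 13.48087·e^(−0.0491·15)) = 106000 / (1 + 13.48087·0.478787)
= 106000 / 7.45446 ≈ 14219.67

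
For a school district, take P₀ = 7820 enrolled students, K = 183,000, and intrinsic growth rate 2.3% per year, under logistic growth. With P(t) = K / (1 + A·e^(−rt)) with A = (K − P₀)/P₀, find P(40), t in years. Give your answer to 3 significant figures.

≈ 18,400 enrolled students

A = (183000 − 7820)/7820 = 22.40153
P(40) = 183000 / (1 + 22.40153·e^(−0.023·40)) = 183000 / (1 + 22.40153·0.398519)
= 183000 / 9.92744 ≈ 18433.76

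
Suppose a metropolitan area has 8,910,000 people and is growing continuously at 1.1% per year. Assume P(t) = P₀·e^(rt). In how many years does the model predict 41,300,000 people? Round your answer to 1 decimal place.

t ≈ 139.4 years

41300000 = 8910000 · e^(0.011·t)
t = ln(41300000/8910000) / 0.011 = ln(4.63524) / 0.011 = 1.53369 / 0.011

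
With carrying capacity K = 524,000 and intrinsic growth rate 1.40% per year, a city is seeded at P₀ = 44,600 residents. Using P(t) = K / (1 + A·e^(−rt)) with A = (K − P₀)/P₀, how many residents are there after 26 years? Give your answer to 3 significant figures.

≈ 61,900 residents

A = (524000 − 44600)/44600 = 10.74888
P(26) = 524000 / (1 + 10.74888·e^(−0.014·26)) = 524000 / (1 + 10.74888·0.694891)
= 524000 / 8.4693 ≈ 61870.51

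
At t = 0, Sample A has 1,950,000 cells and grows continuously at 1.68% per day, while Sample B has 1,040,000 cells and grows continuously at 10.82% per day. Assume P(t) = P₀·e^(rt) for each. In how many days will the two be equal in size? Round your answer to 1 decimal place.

1950000·e^(0.0168t) = 1040000·e^(0.1082t)
1950000/1040000 = e^((0.1082 − 0.0168)t) → ln(1.875) = 0.0914·t
t = 0.62861 / 0.0914

t ≈ 6.9 days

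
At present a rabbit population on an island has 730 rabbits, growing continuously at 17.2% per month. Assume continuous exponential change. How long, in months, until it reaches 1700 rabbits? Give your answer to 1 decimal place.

1700 = 730 · e^(0.172·t)
t = ln(1700/730) / 0.172 = ln(2.32877) / 0.172 = 0.84534 / 0.172

t ≈ 4.9 months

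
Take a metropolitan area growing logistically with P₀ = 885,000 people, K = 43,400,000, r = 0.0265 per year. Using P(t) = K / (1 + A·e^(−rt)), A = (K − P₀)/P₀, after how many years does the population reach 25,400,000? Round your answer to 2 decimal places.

t ≈ 159.11 years

A = (43400000 − 885000)/885000 = 48.03955
25400000 = 43400000/(1 + 48.03955·e^(−0.0265t)) → 1 + 48.03955·e^(−0.0265t) = 1.70866
e^(−0.0265t) = 0.014752 → t = ln(67.78914)/0.0265 = 4.2164/0.0265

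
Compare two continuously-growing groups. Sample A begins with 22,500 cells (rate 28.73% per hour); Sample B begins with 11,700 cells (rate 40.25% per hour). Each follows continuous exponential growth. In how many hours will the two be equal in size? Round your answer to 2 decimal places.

22500·e^(0.2873t) = 11700·e^(0.4025t)
22500/11700 = e^((0.4025 − 0.2873)t) → ln(1.92308) = 0.1152·t
t = 0.65393 / 0.1152

t ≈ 5.68 hours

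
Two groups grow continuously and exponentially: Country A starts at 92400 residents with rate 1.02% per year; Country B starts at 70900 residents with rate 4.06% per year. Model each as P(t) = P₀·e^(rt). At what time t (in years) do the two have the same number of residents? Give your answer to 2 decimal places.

t ≈ 8.71 years

92400·e^(0.0102t) = 70900·e^(0.0406t)
92400/70900 = e^((0.0406 − 0.0102)t) → ln(1.30324) = 0.0304·t
t = 0.26486 / 0.0304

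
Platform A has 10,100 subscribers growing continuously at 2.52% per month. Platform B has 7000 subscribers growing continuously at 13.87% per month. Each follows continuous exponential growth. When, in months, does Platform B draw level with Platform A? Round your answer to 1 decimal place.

t ≈ 3.2 months

10100·e^(0.0252t) = 7000·e^(0.1387t)
10100/7000 = e^((0.1387 − 0.0252)t) → ln(1.44286) = 0.1135·t
t = 0.36663 / 0.1135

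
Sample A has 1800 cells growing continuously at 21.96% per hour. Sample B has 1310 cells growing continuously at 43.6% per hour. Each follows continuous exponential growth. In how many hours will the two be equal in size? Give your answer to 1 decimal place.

t ≈ 1.5 hours

1800·e^(0.2196t) = 1310·e^(0.436t)
1800/1310 = e^((0.436 − 0.2196)t) → ln(1.37405) = 0.2164·t
t = 0.31776 / 0.2164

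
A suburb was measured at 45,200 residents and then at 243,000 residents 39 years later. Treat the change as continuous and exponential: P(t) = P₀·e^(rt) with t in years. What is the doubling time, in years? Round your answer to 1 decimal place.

r = ln(243000/45200) / 39 = ln(5.37611) / 39 ≈ 0.043127 per year
doubling time = ln 2 / |r| = 0.69315 / 0.043127

doubling time ≈ 16.1 years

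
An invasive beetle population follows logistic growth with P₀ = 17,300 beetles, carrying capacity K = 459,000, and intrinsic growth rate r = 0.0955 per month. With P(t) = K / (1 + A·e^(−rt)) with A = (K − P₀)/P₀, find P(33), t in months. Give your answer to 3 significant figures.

≈ 219,000 beetles

A = (459000 − 17300)/17300 = 25.53179
P(33) = 459000 / (1 + 25.53179·e^(−0.0955·33)) = 459000 / (1 + 25.53179·0.042788)
= 459000 / 2.09245 ≈ 219359.9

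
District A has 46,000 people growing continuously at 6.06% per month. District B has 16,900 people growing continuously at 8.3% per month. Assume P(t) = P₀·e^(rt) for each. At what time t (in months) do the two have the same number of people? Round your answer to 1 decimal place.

t ≈ 44.7 months

46000·e^(0.0606t) = 16900·e^(0.083t)
46000/16900 = e^((0.083 − 0.0606)t) → ln(2.72189) = 0.0224·t
t = 1.00133 / 0.0224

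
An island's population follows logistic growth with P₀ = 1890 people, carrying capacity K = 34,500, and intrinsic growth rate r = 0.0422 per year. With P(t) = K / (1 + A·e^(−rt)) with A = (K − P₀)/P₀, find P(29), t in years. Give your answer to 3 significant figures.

A = (34500 − 1890)/1890 = 17.25397
P(29) = 34500 / (1 + 17.25397·e^(−0.0422·29)) = 34500 / (1 + 17.25397·0.29411)
= 34500 / 6.07457 ≈ 5679.41

≈ 5,680 people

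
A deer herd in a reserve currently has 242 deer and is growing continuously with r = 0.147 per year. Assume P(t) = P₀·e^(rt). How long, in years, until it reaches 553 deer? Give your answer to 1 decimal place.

553 = 242 · e^(0.147·t)
t = ln(553/242) / 0.147 = ln(2.28512) / 0.147 = 0.82642 / 0.147

t ≈ 5.6 years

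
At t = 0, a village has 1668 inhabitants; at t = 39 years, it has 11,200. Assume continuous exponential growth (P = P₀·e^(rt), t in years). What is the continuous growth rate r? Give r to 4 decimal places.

11200 = 1668 · e^(r·39)
e^(39r) = 11200/1668 = 6.71463
r = ln(6.71463) / 39 = 1.90429 / 39

r ≈ 0.0488 per year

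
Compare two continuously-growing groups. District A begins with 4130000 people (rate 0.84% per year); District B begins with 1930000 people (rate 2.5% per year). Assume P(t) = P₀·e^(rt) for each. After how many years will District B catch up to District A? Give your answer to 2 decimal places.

t ≈ 45.83 years

4130000·e^(0.0084t) = 1930000·e^(0.025t)
4130000/1930000 = e^((0.025 − 0.0084)t) → ln(2.1399) = 0.0166·t
t = 0.76076 / 0.0166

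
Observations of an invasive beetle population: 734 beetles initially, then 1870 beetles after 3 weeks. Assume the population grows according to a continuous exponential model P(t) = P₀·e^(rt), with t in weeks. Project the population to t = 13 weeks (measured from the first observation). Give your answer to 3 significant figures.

≈ 42,200 beetles

r = ln(1870/734) / 3 ≈ 0.311728 per week
P(13) = 734 · e^(0.311728·13) = 734 · 57.53923 ≈ 42233.79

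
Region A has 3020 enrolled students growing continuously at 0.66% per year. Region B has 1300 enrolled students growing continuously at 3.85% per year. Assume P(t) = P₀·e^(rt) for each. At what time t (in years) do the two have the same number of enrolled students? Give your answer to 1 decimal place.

3020·e^(0.0066t) = 1300·e^(0.0385t)
3020/1300 = e^((0.0385 − 0.0066)t) → ln(2.32308) = 0.0319·t
t = 0.84289 / 0.0319

t ≈ 26.4 years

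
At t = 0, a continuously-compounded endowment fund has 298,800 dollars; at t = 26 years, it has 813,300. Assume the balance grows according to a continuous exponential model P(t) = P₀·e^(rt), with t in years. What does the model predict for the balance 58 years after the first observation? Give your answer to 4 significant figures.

r = ln(813300/298800) / 26 ≈ 0.038513 per year
P(58) = 298800 · e^(0.038513·58) = 298800 · 9.33459 ≈ 2789174

≈ 2,789,000 dollars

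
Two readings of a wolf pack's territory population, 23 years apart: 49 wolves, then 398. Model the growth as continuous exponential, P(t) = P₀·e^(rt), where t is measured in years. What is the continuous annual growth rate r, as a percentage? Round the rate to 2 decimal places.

r ≈ 9.11% per year

398 = 49 · e^(r·23)
e^(23r) = 398/49 = 8.12245
r = ln(8.12245) / 23 = 2.09463 / 23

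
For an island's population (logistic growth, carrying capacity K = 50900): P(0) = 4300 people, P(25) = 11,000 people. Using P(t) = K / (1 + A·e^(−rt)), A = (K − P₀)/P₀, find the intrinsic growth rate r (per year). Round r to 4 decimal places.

r ≈ 0.0438 per year

A = (50900 − 4300)/4300 = 10.83721
11000 = 50900/(1 + 10.83721·e^(−r·25)) → e^(−25r) = (4.62727 − 1)/10.83721 = 0.334705
r = −ln(0.334705)/25 = 1.0945/25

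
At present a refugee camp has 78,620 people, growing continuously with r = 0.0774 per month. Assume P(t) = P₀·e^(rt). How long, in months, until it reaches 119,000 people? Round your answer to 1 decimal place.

t ≈ 5.4 months

119000 = 78620 · e^(0.0774·t)
t = ln(119000/78620) / 0.0774 = ln(1.51361) / 0.0774 = 0.4145 / 0.0774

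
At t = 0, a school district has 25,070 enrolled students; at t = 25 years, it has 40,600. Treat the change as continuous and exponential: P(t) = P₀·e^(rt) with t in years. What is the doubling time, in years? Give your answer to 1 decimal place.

r = ln(40600/25070) / 25 = ln(1.61947) / 25 ≈ 0.019284 per year
doubling time = ln 2 / |r| = 0.69315 / 0.019284

doubling time ≈ 35.9 years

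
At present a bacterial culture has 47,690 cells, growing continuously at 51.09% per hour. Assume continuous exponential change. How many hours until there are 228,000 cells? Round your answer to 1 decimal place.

t ≈ 3.1 hours

228000 = 47690 · e^(0.5109·t)
t = ln(228000/47690) / 0.5109 = ln(4.78088) / 0.5109 = 1.56462 / 0.5109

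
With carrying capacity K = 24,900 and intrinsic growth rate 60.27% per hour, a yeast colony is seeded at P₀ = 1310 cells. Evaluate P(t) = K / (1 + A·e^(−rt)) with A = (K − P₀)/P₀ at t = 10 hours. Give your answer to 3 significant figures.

A = (24900 − 1310)/1310 = 18.00763
P(10) = 24900 / (1 + 18.00763·e^(−0.6027·10)) = 24900 / (1 + 18.00763·0.002413)
= 24900 / 1.04345 ≈ 23863.21

≈ 23,900 cells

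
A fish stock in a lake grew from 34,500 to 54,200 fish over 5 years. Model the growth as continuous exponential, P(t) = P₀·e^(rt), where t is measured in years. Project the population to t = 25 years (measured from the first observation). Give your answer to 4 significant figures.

≈ 330,200 fish

r = ln(54200/34500) / 5 ≈ 0.090344 per year
P(25) = 34500 · e^(0.090344·25) = 34500 · 9.56976 ≈ 330156.65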